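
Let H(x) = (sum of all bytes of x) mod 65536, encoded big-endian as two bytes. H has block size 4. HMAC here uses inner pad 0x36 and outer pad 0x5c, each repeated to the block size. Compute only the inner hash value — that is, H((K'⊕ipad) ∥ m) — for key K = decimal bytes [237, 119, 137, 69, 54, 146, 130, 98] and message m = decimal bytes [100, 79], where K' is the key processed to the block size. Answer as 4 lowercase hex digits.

Key decimal bytes [237, 119, 137, 69, 54, 146, 130, 98] = ed 77 89 45 36 92 82 62 is 8 bytes > B = 4, so hash it first: H(key) = 03 de, then zero-pad to 4 bytes: K' = 03 de 00 00.
K' ⊕ ipad = 35 e8 36 36.
Inner input = 35 e8 36 36 ∥ 64 4f.
Inner hash: sum = 53+232+54+54+100+79 = 572 → 02 3c.

023c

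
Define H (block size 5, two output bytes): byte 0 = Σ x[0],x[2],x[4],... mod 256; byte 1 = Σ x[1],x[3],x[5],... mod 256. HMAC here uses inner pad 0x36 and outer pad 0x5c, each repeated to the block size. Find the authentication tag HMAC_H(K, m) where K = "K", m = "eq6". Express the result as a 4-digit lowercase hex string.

Key "K" = 4b is 1 byte ≤ B = 5; zero-pad to 5 bytes: K' = 4b 00 00 00 00.
K' ⊕ ipad = 7d 36 36 36 36.  K' ⊕ opad = 17 5c 5c 5c 5c.
Inner input = (K'⊕ipad) ∥ m = 7d 36 36 36 36 ∥ 65 71 36.
Inner hash: even-index sum = 346 mod 256 = 90; odd-index sum = 263 mod 256 = 7 → 5a 07.
Outer input = (K'⊕opad) ∥ inner = 17 5c 5c 5c 5c ∥ 5a 07.
Outer hash (tag): even-index sum = 214 mod 256 = 214; odd-index sum = 274 mod 256 = 18 → d6 12.

d612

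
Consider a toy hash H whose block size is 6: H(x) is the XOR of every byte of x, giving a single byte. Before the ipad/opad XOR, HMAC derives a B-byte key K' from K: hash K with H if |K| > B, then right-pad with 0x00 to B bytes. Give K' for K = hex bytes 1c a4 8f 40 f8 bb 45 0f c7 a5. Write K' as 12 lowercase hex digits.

1c0000000000

|K| = 10 > B = 6, so first hash the key.
H(K): XOR 1c⊕a4⊕8f⊕40⊕f8⊕bb⊕45⊕0f⊕c7⊕a5 = 1c.
Zero-pad H(K) = 1c to 6 bytes: K' = 1c 00 00 00 00 00.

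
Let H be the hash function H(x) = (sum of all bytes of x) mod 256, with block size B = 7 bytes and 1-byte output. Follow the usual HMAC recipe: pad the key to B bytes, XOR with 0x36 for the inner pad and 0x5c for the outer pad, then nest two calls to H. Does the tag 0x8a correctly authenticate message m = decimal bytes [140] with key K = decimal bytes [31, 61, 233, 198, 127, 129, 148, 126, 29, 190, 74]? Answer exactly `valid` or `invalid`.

valid

Key decimal bytes [31, 61, 233, 198, 127, 129, 148, 126, 29, 190, 74] = 1f 3d e9 c6 7f 81 94 7e 1d be 4a is 11 bytes > B = 7, so hash it first: H(key) = 42, then zero-pad to 7 bytes: K' = 42 00 00 00 00 00 00.
K' ⊕ ipad = 74 36 36 36 36 36 36; K' ⊕ opad = 1e 5c 5c 5c 5c 5c 5c.
Inner hash: sum = 116+54+54+54+54+54+54+140 = 580; mod 256 = 68 → 44.
Outer hash (recomputed tag): sum = 30+92+92+92+92+92+92+68 = 650; mod 256 = 138 → 8a.
Recomputed tag = 8a; claimed = 8a → match.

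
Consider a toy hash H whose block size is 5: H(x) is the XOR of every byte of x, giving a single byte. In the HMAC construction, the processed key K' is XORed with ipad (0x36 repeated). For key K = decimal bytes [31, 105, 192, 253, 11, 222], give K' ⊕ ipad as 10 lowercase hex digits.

Key decimal bytes [31, 105, 192, 253, 11, 222] = 1f 69 c0 fd 0b de is 6 bytes > B = 5, so hash it first: H(key) = 9e, then zero-pad to 5 bytes: K' = 9e 00 00 00 00.
XOR each byte with 0x36: 9e⊕36=a8, 00⊕36=36, 00⊕36=36, 00⊕36=36, 00⊕36=36.

a836363636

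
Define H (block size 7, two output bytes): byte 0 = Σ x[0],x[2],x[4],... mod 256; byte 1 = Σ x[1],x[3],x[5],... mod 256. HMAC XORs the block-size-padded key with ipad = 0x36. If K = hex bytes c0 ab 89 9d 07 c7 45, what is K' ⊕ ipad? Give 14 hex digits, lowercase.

f69dbfab31f173

Key hex bytes c0 ab 89 9d 07 c7 45 is exactly B = 7 bytes: K' = c0 ab 89 9d 07 c7 45.
XOR each byte with 0x36: c0⊕36=f6, ab⊕36=9d, 89⊕36=bf, 9d⊕36=ab, 07⊕36=31, c7⊕36=f1, 45⊕36=73.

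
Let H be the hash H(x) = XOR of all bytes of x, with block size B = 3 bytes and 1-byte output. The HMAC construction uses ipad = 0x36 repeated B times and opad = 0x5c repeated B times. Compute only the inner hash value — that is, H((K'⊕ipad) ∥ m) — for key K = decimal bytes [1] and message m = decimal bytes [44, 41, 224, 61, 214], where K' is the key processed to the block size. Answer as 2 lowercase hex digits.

Key decimal bytes [1] = 01 is 1 byte ≤ B = 3; zero-pad to 3 bytes: K' = 01 00 00.
K' ⊕ ipad = 37 36 36.
Inner input = 37 36 36 ∥ 2c 29 e0 3d d6.
Inner hash: XOR 37⊕36⊕36⊕2c⊕29⊕e0⊕3d⊕d6 = 39.

39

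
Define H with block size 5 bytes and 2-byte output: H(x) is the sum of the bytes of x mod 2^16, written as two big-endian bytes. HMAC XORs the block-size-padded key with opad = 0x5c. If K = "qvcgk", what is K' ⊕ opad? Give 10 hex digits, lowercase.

2d2a3f3b37

Key "qvcgk" = 71 76 63 67 6b is exactly B = 5 bytes: K' = 71 76 63 67 6b.
XOR each byte with 0x5c: 71⊕5c=2d, 76⊕5c=2a, 63⊕5c=3f, 67⊕5c=3b, 6b⊕5c=37.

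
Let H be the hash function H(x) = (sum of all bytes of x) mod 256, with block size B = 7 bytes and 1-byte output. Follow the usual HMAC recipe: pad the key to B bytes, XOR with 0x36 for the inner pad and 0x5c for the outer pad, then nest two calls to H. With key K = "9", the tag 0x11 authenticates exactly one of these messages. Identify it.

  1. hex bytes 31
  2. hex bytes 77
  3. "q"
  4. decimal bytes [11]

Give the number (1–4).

Key "9" = 39 is 1 byte ≤ B = 7; zero-pad to 7 bytes: K' = 39 00 00 00 00 00 00.
K' ⊕ ipad = 0f 36 36 36 36 36 36; K' ⊕ opad = 65 5c 5c 5c 5c 5c 5c.
m1: inner = H(0f 36 36 36 36 36 36 31) = 84; tag = H(65 5c 5c 5c 5c 5c 5c 84) = 11 ← matches
m2: inner = H(0f 36 36 36 36 36 36 77) = ca; tag = H(65 5c 5c 5c 5c 5c 5c ca) = 57
m3: inner = H(0f 36 36 36 36 36 36 71) = c4; tag = H(65 5c 5c 5c 5c 5c 5c c4) = 51
m4: inner = H(0f 36 36 36 36 36 36 0b) = 5e; tag = H(65 5c 5c 5c 5c 5c 5c 5e) = eb

1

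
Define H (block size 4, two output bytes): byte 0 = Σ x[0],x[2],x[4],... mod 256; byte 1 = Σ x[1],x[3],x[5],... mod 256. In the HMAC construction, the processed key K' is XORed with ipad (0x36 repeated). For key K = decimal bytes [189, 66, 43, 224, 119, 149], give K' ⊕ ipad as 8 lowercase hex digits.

69813636

Key decimal bytes [189, 66, 43, 224, 119, 149] = bd 42 2b e0 77 95 is 6 bytes > B = 4, so hash it first: H(key) = 5f b7, then zero-pad to 4 bytes: K' = 5f b7 00 00.
XOR each byte with 0x36: 5f⊕36=69, b7⊕36=81, 00⊕36=36, 00⊕36=36.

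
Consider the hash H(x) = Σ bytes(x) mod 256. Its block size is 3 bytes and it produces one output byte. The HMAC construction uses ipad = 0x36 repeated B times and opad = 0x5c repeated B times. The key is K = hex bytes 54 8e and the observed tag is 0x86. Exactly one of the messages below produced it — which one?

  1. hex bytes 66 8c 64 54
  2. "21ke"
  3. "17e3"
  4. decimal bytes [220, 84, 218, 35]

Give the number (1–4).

3

Key hex bytes 54 8e is 2 bytes ≤ B = 3; zero-pad to 3 bytes: K' = 54 8e 00.
K' ⊕ ipad = 62 b8 36; K' ⊕ opad = 08 d2 5c.
m1: inner = H(62 b8 36 66 8c 64 54) = fa; tag = H(08 d2 5c fa) = 30
m2: inner = H(62 b8 36 32 31 6b 65) = 83; tag = H(08 d2 5c 83) = b9
m3: inner = H(62 b8 36 31 37 65 33) = 50; tag = H(08 d2 5c 50) = 86 ← matches
m4: inner = H(62 b8 36 dc 54 da 23) = 7d; tag = H(08 d2 5c 7d) = b3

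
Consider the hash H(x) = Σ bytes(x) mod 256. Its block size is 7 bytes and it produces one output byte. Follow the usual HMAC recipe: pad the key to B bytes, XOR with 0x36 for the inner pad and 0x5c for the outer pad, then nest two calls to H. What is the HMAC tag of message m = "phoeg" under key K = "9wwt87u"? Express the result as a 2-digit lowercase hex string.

13

Key "9wwt87u" = 39 77 77 74 38 37 75 is exactly B = 7 bytes: K' = 39 77 77 74 38 37 75.
K' ⊕ ipad = 0f 41 41 42 0e 01 43.  K' ⊕ opad = 65 2b 2b 28 64 6b 29.
Inner input = (K'⊕ipad) ∥ m = 0f 41 41 42 0e 01 43 ∥ 70 68 6f 65 67.
Inner hash: sum = 15+65+65+66+14+1+67+112+104+111+101+103 = 824; mod 256 = 56 → 38.
Outer input = (K'⊕opad) ∥ inner = 65 2b 2b 28 64 6b 29 ∥ 38.
Outer hash (tag): sum = 101+43+43+40+100+107+41+56 = 531; mod 256 = 19 → 13.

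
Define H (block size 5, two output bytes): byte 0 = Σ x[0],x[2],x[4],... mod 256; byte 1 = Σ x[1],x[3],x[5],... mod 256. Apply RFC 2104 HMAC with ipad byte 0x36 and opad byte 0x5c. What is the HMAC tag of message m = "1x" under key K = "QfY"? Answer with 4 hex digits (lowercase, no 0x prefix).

Key "QfY" = 51 66 59 is 3 bytes ≤ B = 5; zero-pad to 5 bytes: K' = 51 66 59 00 00.
K' ⊕ ipad = 67 50 6f 36 36.  K' ⊕ opad = 0d 3a 05 5c 5c.
Inner input = (K'⊕ipad) ∥ m = 67 50 6f 36 36 ∥ 31 78.
Inner hash: even-index sum = 388 mod 256 = 132; odd-index sum = 183 mod 256 = 183 → 84 b7.
Outer input = (K'⊕opad) ∥ inner = 0d 3a 05 5c 5c ∥ 84 b7.
Outer hash (tag): even-index sum = 293 mod 256 = 37; odd-index sum = 282 mod 256 = 26 → 25 1a.

251a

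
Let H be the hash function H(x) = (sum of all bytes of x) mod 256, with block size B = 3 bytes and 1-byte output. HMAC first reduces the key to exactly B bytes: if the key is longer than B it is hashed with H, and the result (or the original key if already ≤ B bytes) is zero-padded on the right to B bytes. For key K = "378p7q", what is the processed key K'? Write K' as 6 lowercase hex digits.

|K| = 6 > B = 3, so first hash the key.
H(K): sum = 51+55+56+112+55+113 = 442; mod 256 = 186 → ba.
Zero-pad H(K) = ba to 3 bytes: K' = ba 00 00.

ba0000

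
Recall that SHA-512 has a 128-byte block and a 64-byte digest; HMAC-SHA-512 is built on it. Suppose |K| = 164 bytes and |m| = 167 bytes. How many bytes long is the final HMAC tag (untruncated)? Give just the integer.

64

The tag is one SHA-512 digest: 64 bytes.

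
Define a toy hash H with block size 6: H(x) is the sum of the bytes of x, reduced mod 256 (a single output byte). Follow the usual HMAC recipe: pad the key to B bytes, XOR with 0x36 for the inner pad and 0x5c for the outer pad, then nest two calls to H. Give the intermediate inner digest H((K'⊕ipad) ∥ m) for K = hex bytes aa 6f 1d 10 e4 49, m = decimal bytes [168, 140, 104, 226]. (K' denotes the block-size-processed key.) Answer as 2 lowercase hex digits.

Key hex bytes aa 6f 1d 10 e4 49 is exactly B = 6 bytes: K' = aa 6f 1d 10 e4 49.
K' ⊕ ipad = 9c 59 2b 26 d2 7f.
Inner input = 9c 59 2b 26 d2 7f ∥ a8 8c 68 e2.
Inner hash: sum = 156+89+43+38+210+127+168+140+104+226 = 1301; mod 256 = 21 → 15.

15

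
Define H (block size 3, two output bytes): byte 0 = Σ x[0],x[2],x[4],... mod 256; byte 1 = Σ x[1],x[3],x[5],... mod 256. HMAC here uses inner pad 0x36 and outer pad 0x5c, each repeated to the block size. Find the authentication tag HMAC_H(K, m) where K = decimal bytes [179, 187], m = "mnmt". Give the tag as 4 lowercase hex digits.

Key decimal bytes [179, 187] = b3 bb is 2 bytes ≤ B = 3; zero-pad to 3 bytes: K' = b3 bb 00.
K' ⊕ ipad = 85 8d 36.  K' ⊕ opad = ef e7 5c.
Inner input = (K'⊕ipad) ∥ m = 85 8d 36 ∥ 6d 6e 6d 74.
Inner hash: even-index sum = 413 mod 256 = 157; odd-index sum = 359 mod 256 = 103 → 9d 67.
Outer input = (K'⊕opad) ∥ inner = ef e7 5c ∥ 9d 67.
Outer hash (tag): even-index sum = 434 mod 256 = 178; odd-index sum = 388 mod 256 = 132 → b2 84.

b284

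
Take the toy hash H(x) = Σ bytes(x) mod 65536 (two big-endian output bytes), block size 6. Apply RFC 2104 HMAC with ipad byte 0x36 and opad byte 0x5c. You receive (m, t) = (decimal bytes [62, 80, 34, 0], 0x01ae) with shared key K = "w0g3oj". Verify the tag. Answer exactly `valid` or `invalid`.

Key "w0g3oj" = 77 30 67 33 6f 6a is exactly B = 6 bytes: K' = 77 30 67 33 6f 6a.
K' ⊕ ipad = 41 06 51 05 59 5c; K' ⊕ opad = 2b 6c 3b 6f 33 36.
Inner hash: sum = 65+6+81+5+89+92+62+80+34+0 = 514 → 02 02.
Outer hash (recomputed tag): sum = 43+108+59+111+51+54+2+2 = 430 → 01 ae.
Recomputed tag = 01ae; claimed = 01ae → match.

valid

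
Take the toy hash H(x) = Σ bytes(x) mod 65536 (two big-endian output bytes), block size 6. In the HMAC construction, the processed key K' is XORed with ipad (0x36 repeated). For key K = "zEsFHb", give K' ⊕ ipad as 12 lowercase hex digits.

4c7345707e54

Key "zEsFHb" = 7a 45 73 46 48 62 is exactly B = 6 bytes: K' = 7a 45 73 46 48 62.
XOR each byte with 0x36: 7a⊕36=4c, 45⊕36=73, 73⊕36=45, 46⊕36=70, 48⊕36=7e, 62⊕36=54.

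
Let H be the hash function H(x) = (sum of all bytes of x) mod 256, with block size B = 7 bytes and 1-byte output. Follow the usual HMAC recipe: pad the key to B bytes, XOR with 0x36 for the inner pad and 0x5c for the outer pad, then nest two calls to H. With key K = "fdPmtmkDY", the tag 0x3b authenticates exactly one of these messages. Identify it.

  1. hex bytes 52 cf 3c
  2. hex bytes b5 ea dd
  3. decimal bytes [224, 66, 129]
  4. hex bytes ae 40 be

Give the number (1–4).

Key "fdPmtmkDY" = 66 64 50 6d 74 6d 6b 44 59 is 9 bytes > B = 7, so hash it first: H(key) = 70, then zero-pad to 7 bytes: K' = 70 00 00 00 00 00 00.
K' ⊕ ipad = 46 36 36 36 36 36 36; K' ⊕ opad = 2c 5c 5c 5c 5c 5c 5c.
m1: inner = H(46 36 36 36 36 36 36 52 cf 3c) = e7; tag = H(2c 5c 5c 5c 5c 5c 5c e7) = 3b ← matches
m2: inner = H(46 36 36 36 36 36 36 b5 ea dd) = 06; tag = H(2c 5c 5c 5c 5c 5c 5c 06) = 5a
m3: inner = H(46 36 36 36 36 36 36 e0 42 81) = 2d; tag = H(2c 5c 5c 5c 5c 5c 5c 2d) = 81
m4: inner = H(46 36 36 36 36 36 36 ae 40 be) = 36; tag = H(2c 5c 5c 5c 5c 5c 5c 36) = 8a

1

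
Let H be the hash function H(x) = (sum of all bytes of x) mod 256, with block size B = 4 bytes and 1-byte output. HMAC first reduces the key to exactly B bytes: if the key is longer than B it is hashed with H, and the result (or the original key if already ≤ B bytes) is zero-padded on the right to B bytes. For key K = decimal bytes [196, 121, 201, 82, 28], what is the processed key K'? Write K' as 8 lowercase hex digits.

74000000

|K| = 5 > B = 4, so first hash the key.
H(K): sum = 196+121+201+82+28 = 628; mod 256 = 116 → 74.
Zero-pad H(K) = 74 to 4 bytes: K' = 74 00 00 00.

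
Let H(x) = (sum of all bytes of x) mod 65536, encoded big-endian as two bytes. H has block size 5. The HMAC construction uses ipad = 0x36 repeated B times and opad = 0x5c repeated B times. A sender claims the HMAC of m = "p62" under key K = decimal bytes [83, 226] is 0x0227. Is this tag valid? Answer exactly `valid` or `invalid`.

invalid

Key decimal bytes [83, 226] = 53 e2 is 2 bytes ≤ B = 5; zero-pad to 5 bytes: K' = 53 e2 00 00 00.
K' ⊕ ipad = 65 d4 36 36 36; K' ⊕ opad = 0f be 5c 5c 5c.
Inner hash: sum = 101+212+54+54+54+112+54+50 = 691 → 02 b3.
Outer hash (recomputed tag): sum = 15+190+92+92+92+2+179 = 662 → 02 96.
Recomputed tag = 0296; claimed = 0227 → mismatch.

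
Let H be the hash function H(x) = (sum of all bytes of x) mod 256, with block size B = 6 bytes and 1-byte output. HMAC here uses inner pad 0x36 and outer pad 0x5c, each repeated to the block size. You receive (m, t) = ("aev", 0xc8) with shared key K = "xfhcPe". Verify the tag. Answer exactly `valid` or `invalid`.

Key "xfhcPe" = 78 66 68 63 50 65 is exactly B = 6 bytes: K' = 78 66 68 63 50 65.
K' ⊕ ipad = 4e 50 5e 55 66 53; K' ⊕ opad = 24 3a 34 3f 0c 39.
Inner hash: sum = 78+80+94+85+102+83+97+101+118 = 838; mod 256 = 70 → 46.
Outer hash (recomputed tag): sum = 36+58+52+63+12+57+70 = 348; mod 256 = 92 → 5c.
Recomputed tag = 5c; claimed = c8 → mismatch.

invalid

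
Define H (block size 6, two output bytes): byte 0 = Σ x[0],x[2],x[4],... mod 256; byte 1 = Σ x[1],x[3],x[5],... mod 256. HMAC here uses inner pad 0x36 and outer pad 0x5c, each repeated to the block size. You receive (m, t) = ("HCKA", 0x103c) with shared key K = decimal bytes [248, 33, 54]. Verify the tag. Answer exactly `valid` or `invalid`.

Key decimal bytes [248, 33, 54] = f8 21 36 is 3 bytes ≤ B = 6; zero-pad to 6 bytes: K' = f8 21 36 00 00 00.
K' ⊕ ipad = ce 17 00 36 36 36; K' ⊕ opad = a4 7d 6a 5c 5c 5c.
Inner hash: even-index sum = 407 mod 256 = 151; odd-index sum = 263 mod 256 = 7 → 97 07.
Outer hash (recomputed tag): even-index sum = 513 mod 256 = 1; odd-index sum = 316 mod 256 = 60 → 01 3c.
Recomputed tag = 013c; claimed = 103c → mismatch.

invalid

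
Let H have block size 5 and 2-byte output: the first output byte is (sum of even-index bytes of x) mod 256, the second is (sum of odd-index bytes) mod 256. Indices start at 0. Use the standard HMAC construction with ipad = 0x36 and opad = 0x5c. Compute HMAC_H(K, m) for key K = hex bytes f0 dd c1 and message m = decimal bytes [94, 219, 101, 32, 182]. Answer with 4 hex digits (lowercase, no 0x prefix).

Key hex bytes f0 dd c1 is 3 bytes ≤ B = 5; zero-pad to 5 bytes: K' = f0 dd c1 00 00.
K' ⊕ ipad = c6 eb f7 36 36.  K' ⊕ opad = ac 81 9d 5c 5c.
Inner input = (K'⊕ipad) ∥ m = c6 eb f7 36 36 ∥ 5e db 65 20 b6.
Inner hash: even-index sum = 750 mod 256 = 238; odd-index sum = 666 mod 256 = 154 → ee 9a.
Outer input = (K'⊕opad) ∥ inner = ac 81 9d 5c 5c ∥ ee 9a.
Outer hash (tag): even-index sum = 575 mod 256 = 63; odd-index sum = 459 mod 256 = 203 → 3f cb.

3fcb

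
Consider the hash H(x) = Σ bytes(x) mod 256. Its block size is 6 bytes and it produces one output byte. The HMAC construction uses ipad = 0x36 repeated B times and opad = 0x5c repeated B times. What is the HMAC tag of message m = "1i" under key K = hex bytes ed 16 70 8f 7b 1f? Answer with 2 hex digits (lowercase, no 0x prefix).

6e

Key hex bytes ed 16 70 8f 7b 1f is exactly B = 6 bytes: K' = ed 16 70 8f 7b 1f.
K' ⊕ ipad = db 20 46 b9 4d 29.  K' ⊕ opad = b1 4a 2c d3 27 43.
Inner input = (K'⊕ipad) ∥ m = db 20 46 b9 4d 29 ∥ 31 69.
Inner hash: sum = 219+32+70+185+77+41+49+105 = 778; mod 256 = 10 → 0a.
Outer input = (K'⊕opad) ∥ inner = b1 4a 2c d3 27 43 ∥ 0a.
Outer hash (tag): sum = 177+74+44+211+39+67+10 = 622; mod 256 = 110 → 6e.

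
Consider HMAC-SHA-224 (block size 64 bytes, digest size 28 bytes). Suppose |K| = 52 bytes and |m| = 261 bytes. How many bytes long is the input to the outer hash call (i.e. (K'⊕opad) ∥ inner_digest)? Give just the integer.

Key is 52 ≤ 64 bytes, zero-padded: |K'| = 64.
Outer input = (K'⊕opad) ∥ H(inner) → 64 + 28 = 92 bytes.

92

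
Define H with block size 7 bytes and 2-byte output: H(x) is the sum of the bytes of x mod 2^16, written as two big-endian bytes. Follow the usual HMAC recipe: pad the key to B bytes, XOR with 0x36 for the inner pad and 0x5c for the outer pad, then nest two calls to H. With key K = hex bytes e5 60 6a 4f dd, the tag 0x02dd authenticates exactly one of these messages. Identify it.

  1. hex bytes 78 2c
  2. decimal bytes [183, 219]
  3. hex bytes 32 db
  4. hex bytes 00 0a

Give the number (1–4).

3

Key hex bytes e5 60 6a 4f dd is 5 bytes ≤ B = 7; zero-pad to 7 bytes: K' = e5 60 6a 4f dd 00 00.
K' ⊕ ipad = d3 56 5c 79 eb 36 36; K' ⊕ opad = b9 3c 36 13 81 5c 5c.
m1: inner = H(d3 56 5c 79 eb 36 36 78 2c) = 03 f9; tag = H(b9 3c 36 13 81 5c 5c 03 f9) = 0373
m2: inner = H(d3 56 5c 79 eb 36 36 b7 db) = 04 e7; tag = H(b9 3c 36 13 81 5c 5c 04 e7) = 0362
m3: inner = H(d3 56 5c 79 eb 36 36 32 db) = 04 62; tag = H(b9 3c 36 13 81 5c 5c 04 62) = 02dd ← matches
m4: inner = H(d3 56 5c 79 eb 36 36 00 0a) = 03 5f; tag = H(b9 3c 36 13 81 5c 5c 03 5f) = 02d9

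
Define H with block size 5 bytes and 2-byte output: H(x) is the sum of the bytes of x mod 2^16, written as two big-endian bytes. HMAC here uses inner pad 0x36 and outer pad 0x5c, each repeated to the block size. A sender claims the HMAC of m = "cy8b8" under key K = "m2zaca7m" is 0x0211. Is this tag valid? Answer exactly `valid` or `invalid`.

invalid

Key "m2zaca7m" = 6d 32 7a 61 63 61 37 6d is 8 bytes > B = 5, so hash it first: H(key) = 02 e2, then zero-pad to 5 bytes: K' = 02 e2 00 00 00.
K' ⊕ ipad = 34 d4 36 36 36; K' ⊕ opad = 5e be 5c 5c 5c.
Inner hash: sum = 52+212+54+54+54+99+121+56+98+56 = 856 → 03 58.
Outer hash (recomputed tag): sum = 94+190+92+92+92+3+88 = 651 → 02 8b.
Recomputed tag = 028b; claimed = 0211 → mismatch.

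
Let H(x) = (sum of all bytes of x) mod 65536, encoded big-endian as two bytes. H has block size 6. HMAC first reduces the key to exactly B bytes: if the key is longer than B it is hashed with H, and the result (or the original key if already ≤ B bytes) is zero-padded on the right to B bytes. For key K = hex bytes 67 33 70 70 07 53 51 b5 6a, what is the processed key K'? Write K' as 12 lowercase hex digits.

|K| = 9 > B = 6, so first hash the key.
H(K): sum = 103+51+112+112+7+83+81+181+106 = 836 → 03 44.
Zero-pad H(K) = 03 44 to 6 bytes: K' = 03 44 00 00 00 00.

034400000000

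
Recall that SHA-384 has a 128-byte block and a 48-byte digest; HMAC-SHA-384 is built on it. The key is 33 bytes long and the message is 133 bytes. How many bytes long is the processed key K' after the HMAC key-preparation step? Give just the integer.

Key is 33 ≤ 128 bytes, zero-padded: |K'| = 128.

128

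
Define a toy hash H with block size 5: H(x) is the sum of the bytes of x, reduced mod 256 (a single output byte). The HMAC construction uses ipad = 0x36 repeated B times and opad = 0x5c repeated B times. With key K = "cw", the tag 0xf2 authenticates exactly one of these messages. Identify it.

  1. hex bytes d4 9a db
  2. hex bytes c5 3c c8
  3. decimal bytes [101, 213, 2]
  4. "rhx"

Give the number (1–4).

3

Key "cw" = 63 77 is 2 bytes ≤ B = 5; zero-pad to 5 bytes: K' = 63 77 00 00 00.
K' ⊕ ipad = 55 41 36 36 36; K' ⊕ opad = 3f 2b 5c 5c 5c.
m1: inner = H(55 41 36 36 36 d4 9a db) = 81; tag = H(3f 2b 5c 5c 5c 81) = ff
m2: inner = H(55 41 36 36 36 c5 3c c8) = 01; tag = H(3f 2b 5c 5c 5c 01) = 7f
m3: inner = H(55 41 36 36 36 65 d5 02) = 74; tag = H(3f 2b 5c 5c 5c 74) = f2 ← matches
m4: inner = H(55 41 36 36 36 72 68 78) = 8a; tag = H(3f 2b 5c 5c 5c 8a) = 08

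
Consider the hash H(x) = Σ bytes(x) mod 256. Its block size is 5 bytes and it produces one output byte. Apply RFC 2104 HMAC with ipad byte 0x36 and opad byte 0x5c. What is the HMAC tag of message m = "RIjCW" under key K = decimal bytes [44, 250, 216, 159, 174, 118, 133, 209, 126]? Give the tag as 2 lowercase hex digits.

Key decimal bytes [44, 250, 216, 159, 174, 118, 133, 209, 126] = 2c fa d8 9f ae 76 85 d1 7e is 9 bytes > B = 5, so hash it first: H(key) = 95, then zero-pad to 5 bytes: K' = 95 00 00 00 00.
K' ⊕ ipad = a3 36 36 36 36.  K' ⊕ opad = c9 5c 5c 5c 5c.
Inner input = (K'⊕ipad) ∥ m = a3 36 36 36 36 ∥ 52 49 6a 43 57.
Inner hash: sum = 163+54+54+54+54+82+73+106+67+87 = 794; mod 256 = 26 → 1a.
Outer input = (K'⊕opad) ∥ inner = c9 5c 5c 5c 5c ∥ 1a.
Outer hash (tag): sum = 201+92+92+92+92+26 = 595; mod 256 = 83 → 53.

53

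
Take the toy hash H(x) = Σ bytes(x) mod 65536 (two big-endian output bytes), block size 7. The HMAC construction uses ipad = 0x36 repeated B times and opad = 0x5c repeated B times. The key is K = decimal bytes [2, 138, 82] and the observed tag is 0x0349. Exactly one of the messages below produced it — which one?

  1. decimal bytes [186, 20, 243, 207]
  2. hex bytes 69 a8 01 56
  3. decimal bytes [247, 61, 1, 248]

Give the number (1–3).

Key decimal bytes [2, 138, 82] = 02 8a 52 is 3 bytes ≤ B = 7; zero-pad to 7 bytes: K' = 02 8a 52 00 00 00 00.
K' ⊕ ipad = 34 bc 64 36 36 36 36; K' ⊕ opad = 5e d6 0e 5c 5c 5c 5c.
m1: inner = H(34 bc 64 36 36 36 36 ba 14 f3 cf) = 04 bc; tag = H(5e d6 0e 5c 5c 5c 5c 04 bc) = 0372
m2: inner = H(34 bc 64 36 36 36 36 69 a8 01 56) = 03 94; tag = H(5e d6 0e 5c 5c 5c 5c 03 94) = 0349 ← matches
m3: inner = H(34 bc 64 36 36 36 36 f7 3d 01 f8) = 04 59; tag = H(5e d6 0e 5c 5c 5c 5c 04 59) = 030f

2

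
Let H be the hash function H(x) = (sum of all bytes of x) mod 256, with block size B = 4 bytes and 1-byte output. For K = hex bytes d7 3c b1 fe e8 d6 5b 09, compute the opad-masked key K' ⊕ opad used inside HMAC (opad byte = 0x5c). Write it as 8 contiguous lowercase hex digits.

b85c5c5c

Key hex bytes d7 3c b1 fe e8 d6 5b 09 is 8 bytes > B = 4, so hash it first: H(key) = e4, then zero-pad to 4 bytes: K' = e4 00 00 00.
XOR each byte with 0x5c: e4⊕5c=b8, 00⊕5c=5c, 00⊕5c=5c, 00⊕5c=5c.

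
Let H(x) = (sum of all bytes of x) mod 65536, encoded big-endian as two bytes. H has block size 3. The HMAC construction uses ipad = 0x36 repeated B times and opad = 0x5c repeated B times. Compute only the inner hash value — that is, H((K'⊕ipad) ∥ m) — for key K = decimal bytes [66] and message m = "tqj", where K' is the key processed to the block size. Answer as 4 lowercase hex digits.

022f

Key decimal bytes [66] = 42 is 1 byte ≤ B = 3; zero-pad to 3 bytes: K' = 42 00 00.
K' ⊕ ipad = 74 36 36.
Inner input = 74 36 36 ∥ 74 71 6a.
Inner hash: sum = 116+54+54+116+113+106 = 559 → 02 2f.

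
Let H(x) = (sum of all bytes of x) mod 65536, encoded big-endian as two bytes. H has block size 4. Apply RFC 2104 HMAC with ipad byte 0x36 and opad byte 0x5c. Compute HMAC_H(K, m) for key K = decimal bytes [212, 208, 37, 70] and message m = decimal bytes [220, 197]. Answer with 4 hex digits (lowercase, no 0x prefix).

Key decimal bytes [212, 208, 37, 70] = d4 d0 25 46 is exactly B = 4 bytes: K' = d4 d0 25 46.
K' ⊕ ipad = e2 e6 13 70.  K' ⊕ opad = 88 8c 79 1a.
Inner input = (K'⊕ipad) ∥ m = e2 e6 13 70 ∥ dc c5.
Inner hash: sum = 226+230+19+112+220+197 = 1004 → 03 ec.
Outer input = (K'⊕opad) ∥ inner = 88 8c 79 1a ∥ 03 ec.
Outer hash (tag): sum = 136+140+121+26+3+236 = 662 → 02 96.

0296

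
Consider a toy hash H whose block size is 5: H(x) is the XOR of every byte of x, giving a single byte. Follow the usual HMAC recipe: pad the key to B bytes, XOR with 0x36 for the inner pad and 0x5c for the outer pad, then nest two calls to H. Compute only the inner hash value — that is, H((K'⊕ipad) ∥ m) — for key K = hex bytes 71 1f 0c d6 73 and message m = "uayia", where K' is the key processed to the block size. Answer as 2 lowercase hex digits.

Key hex bytes 71 1f 0c d6 73 is exactly B = 5 bytes: K' = 71 1f 0c d6 73.
K' ⊕ ipad = 47 29 3a e0 45.
Inner input = 47 29 3a e0 45 ∥ 75 61 79 69 61.
Inner hash: XOR 47⊕29⊕3a⊕e0⊕45⊕75⊕61⊕79⊕69⊕61 = 94.

94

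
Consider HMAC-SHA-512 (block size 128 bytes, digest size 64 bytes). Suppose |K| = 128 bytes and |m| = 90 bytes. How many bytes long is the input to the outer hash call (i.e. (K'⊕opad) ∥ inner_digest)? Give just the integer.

Key is 128 ≤ 128 bytes, zero-padded: |K'| = 128.
Outer input = (K'⊕opad) ∥ H(inner) → 128 + 64 = 192 bytes.

192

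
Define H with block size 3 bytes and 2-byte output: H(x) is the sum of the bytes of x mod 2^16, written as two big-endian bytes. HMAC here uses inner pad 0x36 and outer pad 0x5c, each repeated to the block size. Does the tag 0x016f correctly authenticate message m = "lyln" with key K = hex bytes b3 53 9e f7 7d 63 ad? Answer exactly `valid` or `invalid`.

Key hex bytes b3 53 9e f7 7d 63 ad is 7 bytes > B = 3, so hash it first: H(key) = 04 28, then zero-pad to 3 bytes: K' = 04 28 00.
K' ⊕ ipad = 32 1e 36; K' ⊕ opad = 58 74 5c.
Inner hash: sum = 50+30+54+108+121+108+110 = 581 → 02 45.
Outer hash (recomputed tag): sum = 88+116+92+2+69 = 367 → 01 6f.
Recomputed tag = 016f; claimed = 016f → match.

valid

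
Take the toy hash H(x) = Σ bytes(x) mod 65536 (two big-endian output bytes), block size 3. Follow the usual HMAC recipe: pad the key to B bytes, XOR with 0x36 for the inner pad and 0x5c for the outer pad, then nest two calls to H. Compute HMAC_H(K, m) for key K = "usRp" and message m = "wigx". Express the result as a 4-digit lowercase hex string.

0279

Key "usRp" = 75 73 52 70 is 4 bytes > B = 3, so hash it first: H(key) = 01 aa, then zero-pad to 3 bytes: K' = 01 aa 00.
K' ⊕ ipad = 37 9c 36.  K' ⊕ opad = 5d f6 5c.
Inner input = (K'⊕ipad) ∥ m = 37 9c 36 ∥ 77 69 67 78.
Inner hash: sum = 55+156+54+119+105+103+120 = 712 → 02 c8.
Outer input = (K'⊕opad) ∥ inner = 5d f6 5c ∥ 02 c8.
Outer hash (tag): sum = 93+246+92+2+200 = 633 → 02 79.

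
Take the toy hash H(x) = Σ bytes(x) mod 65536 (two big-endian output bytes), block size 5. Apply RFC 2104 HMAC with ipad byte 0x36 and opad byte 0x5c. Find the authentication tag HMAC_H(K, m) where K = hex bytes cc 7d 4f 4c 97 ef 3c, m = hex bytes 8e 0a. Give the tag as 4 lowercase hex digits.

Key hex bytes cc 7d 4f 4c 97 ef 3c is 7 bytes > B = 5, so hash it first: H(key) = 03 a6, then zero-pad to 5 bytes: K' = 03 a6 00 00 00.
K' ⊕ ipad = 35 90 36 36 36.  K' ⊕ opad = 5f fa 5c 5c 5c.
Inner input = (K'⊕ipad) ∥ m = 35 90 36 36 36 ∥ 8e 0a.
Inner hash: sum = 53+144+54+54+54+142+10 = 511 → 01 ff.
Outer input = (K'⊕opad) ∥ inner = 5f fa 5c 5c 5c ∥ 01 ff.
Outer hash (tag): sum = 95+250+92+92+92+1+255 = 877 → 03 6d.

036d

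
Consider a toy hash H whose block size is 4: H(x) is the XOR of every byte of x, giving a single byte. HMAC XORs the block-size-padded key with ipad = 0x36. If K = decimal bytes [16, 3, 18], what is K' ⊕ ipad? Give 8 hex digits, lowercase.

Key decimal bytes [16, 3, 18] = 10 03 12 is 3 bytes ≤ B = 4; zero-pad to 4 bytes: K' = 10 03 12 00.
XOR each byte with 0x36: 10⊕36=26, 03⊕36=35, 12⊕36=24, 00⊕36=36.

26352436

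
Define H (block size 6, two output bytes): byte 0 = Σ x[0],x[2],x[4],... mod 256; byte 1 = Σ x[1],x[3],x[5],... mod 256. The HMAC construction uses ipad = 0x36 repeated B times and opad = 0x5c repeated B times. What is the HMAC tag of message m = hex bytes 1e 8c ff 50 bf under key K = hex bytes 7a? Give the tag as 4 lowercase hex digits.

Key hex bytes 7a is 1 byte ≤ B = 6; zero-pad to 6 bytes: K' = 7a 00 00 00 00 00.
K' ⊕ ipad = 4c 36 36 36 36 36.  K' ⊕ opad = 26 5c 5c 5c 5c 5c.
Inner input = (K'⊕ipad) ∥ m = 4c 36 36 36 36 36 ∥ 1e 8c ff 50 bf.
Inner hash: even-index sum = 660 mod 256 = 148; odd-index sum = 382 mod 256 = 126 → 94 7e.
Outer input = (K'⊕opad) ∥ inner = 26 5c 5c 5c 5c 5c ∥ 94 7e.
Outer hash (tag): even-index sum = 370 mod 256 = 114; odd-index sum = 402 mod 256 = 146 → 72 92.

7292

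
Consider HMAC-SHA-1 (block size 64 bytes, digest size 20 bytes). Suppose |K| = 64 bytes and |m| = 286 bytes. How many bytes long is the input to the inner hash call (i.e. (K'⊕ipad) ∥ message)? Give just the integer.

Key is 64 ≤ 64 bytes, zero-padded: |K'| = 64.
Inner input = (K'⊕ipad) ∥ m → 64 + 286 = 350 bytes.

350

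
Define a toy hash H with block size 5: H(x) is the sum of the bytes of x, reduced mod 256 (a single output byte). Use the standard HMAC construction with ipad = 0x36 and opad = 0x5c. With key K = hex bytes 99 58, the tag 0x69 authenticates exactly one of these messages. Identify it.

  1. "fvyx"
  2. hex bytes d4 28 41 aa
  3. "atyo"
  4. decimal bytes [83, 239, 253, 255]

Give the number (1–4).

1

Key hex bytes 99 58 is 2 bytes ≤ B = 5; zero-pad to 5 bytes: K' = 99 58 00 00 00.
K' ⊕ ipad = af 6e 36 36 36; K' ⊕ opad = c5 04 5c 5c 5c.
m1: inner = H(af 6e 36 36 36 66 76 79 78) = 8c; tag = H(c5 04 5c 5c 5c 8c) = 69 ← matches
m2: inner = H(af 6e 36 36 36 d4 28 41 aa) = a6; tag = H(c5 04 5c 5c 5c a6) = 83
m3: inner = H(af 6e 36 36 36 61 74 79 6f) = 7c; tag = H(c5 04 5c 5c 5c 7c) = 59
m4: inner = H(af 6e 36 36 36 53 ef fd ff) = fd; tag = H(c5 04 5c 5c 5c fd) = da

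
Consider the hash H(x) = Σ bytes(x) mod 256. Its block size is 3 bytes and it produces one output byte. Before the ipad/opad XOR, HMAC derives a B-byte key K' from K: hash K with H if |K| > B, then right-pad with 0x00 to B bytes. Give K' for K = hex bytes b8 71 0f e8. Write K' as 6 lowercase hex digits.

200000

|K| = 4 > B = 3, so first hash the key.
H(K): sum = 184+113+15+232 = 544; mod 256 = 32 → 20.
Zero-pad H(K) = 20 to 3 bytes: K' = 20 00 00.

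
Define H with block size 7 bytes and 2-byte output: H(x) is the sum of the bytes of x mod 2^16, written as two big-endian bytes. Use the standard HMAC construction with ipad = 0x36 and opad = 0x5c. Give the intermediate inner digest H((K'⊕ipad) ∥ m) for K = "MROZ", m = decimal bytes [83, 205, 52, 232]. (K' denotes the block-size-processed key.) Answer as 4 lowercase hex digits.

Key "MROZ" = 4d 52 4f 5a is 4 bytes ≤ B = 7; zero-pad to 7 bytes: K' = 4d 52 4f 5a 00 00 00.
K' ⊕ ipad = 7b 64 79 6c 36 36 36.
Inner input = 7b 64 79 6c 36 36 36 ∥ 53 cd 34 e8.
Inner hash: sum = 123+100+121+108+54+54+54+83+205+52+232 = 1186 → 04 a2.

04a2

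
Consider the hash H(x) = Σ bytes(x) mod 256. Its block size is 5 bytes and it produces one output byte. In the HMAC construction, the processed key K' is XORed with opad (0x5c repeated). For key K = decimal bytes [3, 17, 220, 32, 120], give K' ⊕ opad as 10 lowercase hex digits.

5f4d807c24

Key decimal bytes [3, 17, 220, 32, 120] = 03 11 dc 20 78 is exactly B = 5 bytes: K' = 03 11 dc 20 78.
XOR each byte with 0x5c: 03⊕5c=5f, 11⊕5c=4d, dc⊕5c=80, 20⊕5c=7c, 78⊕5c=24.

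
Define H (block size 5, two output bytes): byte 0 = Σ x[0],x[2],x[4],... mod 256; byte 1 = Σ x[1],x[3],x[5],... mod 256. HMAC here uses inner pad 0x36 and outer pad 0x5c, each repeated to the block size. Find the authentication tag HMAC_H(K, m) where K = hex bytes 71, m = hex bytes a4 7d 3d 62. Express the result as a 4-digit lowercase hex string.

324a

Key hex bytes 71 is 1 byte ≤ B = 5; zero-pad to 5 bytes: K' = 71 00 00 00 00.
K' ⊕ ipad = 47 36 36 36 36.  K' ⊕ opad = 2d 5c 5c 5c 5c.
Inner input = (K'⊕ipad) ∥ m = 47 36 36 36 36 ∥ a4 7d 3d 62.
Inner hash: even-index sum = 402 mod 256 = 146; odd-index sum = 333 mod 256 = 77 → 92 4d.
Outer input = (K'⊕opad) ∥ inner = 2d 5c 5c 5c 5c ∥ 92 4d.
Outer hash (tag): even-index sum = 306 mod 256 = 50; odd-index sum = 330 mod 256 = 74 → 32 4a.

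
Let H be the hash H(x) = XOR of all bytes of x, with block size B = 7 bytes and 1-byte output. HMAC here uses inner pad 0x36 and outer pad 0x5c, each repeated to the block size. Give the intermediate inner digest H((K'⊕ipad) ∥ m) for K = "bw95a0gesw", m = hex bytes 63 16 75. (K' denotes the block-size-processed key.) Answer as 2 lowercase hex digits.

78

Key "bw95a0gesw" = 62 77 39 35 61 30 67 65 73 77 is 10 bytes > B = 7, so hash it first: H(key) = 4e, then zero-pad to 7 bytes: K' = 4e 00 00 00 00 00 00.
K' ⊕ ipad = 78 36 36 36 36 36 36.
Inner input = 78 36 36 36 36 36 36 ∥ 63 16 75.
Inner hash: XOR 78⊕36⊕36⊕36⊕36⊕36⊕36⊕63⊕16⊕75 = 78.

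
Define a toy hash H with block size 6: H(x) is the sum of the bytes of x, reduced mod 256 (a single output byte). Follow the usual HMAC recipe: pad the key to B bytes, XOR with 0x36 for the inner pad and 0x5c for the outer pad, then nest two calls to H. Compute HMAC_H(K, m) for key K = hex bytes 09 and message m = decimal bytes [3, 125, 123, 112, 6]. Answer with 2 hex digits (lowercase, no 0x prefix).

Key hex bytes 09 is 1 byte ≤ B = 6; zero-pad to 6 bytes: K' = 09 00 00 00 00 00.
K' ⊕ ipad = 3f 36 36 36 36 36.  K' ⊕ opad = 55 5c 5c 5c 5c 5c.
Inner input = (K'⊕ipad) ∥ m = 3f 36 36 36 36 36 ∥ 03 7d 7b 70 06.
Inner hash: sum = 63+54+54+54+54+54+3+125+123+112+6 = 702; mod 256 = 190 → be.
Outer input = (K'⊕opad) ∥ inner = 55 5c 5c 5c 5c 5c ∥ be.
Outer hash (tag): sum = 85+92+92+92+92+92+190 = 735; mod 256 = 223 → df.

df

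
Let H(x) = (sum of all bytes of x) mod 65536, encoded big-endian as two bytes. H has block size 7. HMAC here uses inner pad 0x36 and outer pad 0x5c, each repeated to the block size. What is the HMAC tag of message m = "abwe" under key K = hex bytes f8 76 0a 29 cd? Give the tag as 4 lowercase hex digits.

0355

Key hex bytes f8 76 0a 29 cd is 5 bytes ≤ B = 7; zero-pad to 7 bytes: K' = f8 76 0a 29 cd 00 00.
K' ⊕ ipad = ce 40 3c 1f fb 36 36.  K' ⊕ opad = a4 2a 56 75 91 5c 5c.
Inner input = (K'⊕ipad) ∥ m = ce 40 3c 1f fb 36 36 ∥ 61 62 77 65.
Inner hash: sum = 206+64+60+31+251+54+54+97+98+119+101 = 1135 → 04 6f.
Outer input = (K'⊕opad) ∥ inner = a4 2a 56 75 91 5c 5c ∥ 04 6f.
Outer hash (tag): sum = 164+42+86+117+145+92+92+4+111 = 853 → 03 55.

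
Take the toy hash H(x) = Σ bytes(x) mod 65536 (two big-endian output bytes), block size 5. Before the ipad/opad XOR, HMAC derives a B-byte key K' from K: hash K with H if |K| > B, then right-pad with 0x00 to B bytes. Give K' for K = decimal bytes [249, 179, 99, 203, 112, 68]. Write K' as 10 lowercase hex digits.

038e000000

|K| = 6 > B = 5, so first hash the key.
H(K): sum = 249+179+99+203+112+68 = 910 → 03 8e.
Zero-pad H(K) = 03 8e to 5 bytes: K' = 03 8e 00 00 00.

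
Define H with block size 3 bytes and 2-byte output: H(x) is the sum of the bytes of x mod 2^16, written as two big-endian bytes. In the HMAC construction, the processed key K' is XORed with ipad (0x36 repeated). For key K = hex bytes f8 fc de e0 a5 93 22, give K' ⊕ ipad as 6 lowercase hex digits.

Key hex bytes f8 fc de e0 a5 93 22 is 7 bytes > B = 3, so hash it first: H(key) = 05 0c, then zero-pad to 3 bytes: K' = 05 0c 00.
XOR each byte with 0x36: 05⊕36=33, 0c⊕36=3a, 00⊕36=36.

333a36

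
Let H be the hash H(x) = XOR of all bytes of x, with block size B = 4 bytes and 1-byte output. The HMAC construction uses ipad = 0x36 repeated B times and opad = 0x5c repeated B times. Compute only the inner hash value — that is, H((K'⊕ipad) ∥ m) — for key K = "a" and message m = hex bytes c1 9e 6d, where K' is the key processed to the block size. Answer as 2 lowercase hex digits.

Key "a" = 61 is 1 byte ≤ B = 4; zero-pad to 4 bytes: K' = 61 00 00 00.
K' ⊕ ipad = 57 36 36 36.
Inner input = 57 36 36 36 ∥ c1 9e 6d.
Inner hash: XOR 57⊕36⊕36⊕36⊕c1⊕9e⊕6d = 53.

53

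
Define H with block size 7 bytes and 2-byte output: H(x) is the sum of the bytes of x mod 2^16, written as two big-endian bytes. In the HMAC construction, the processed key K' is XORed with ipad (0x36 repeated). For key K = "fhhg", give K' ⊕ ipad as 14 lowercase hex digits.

505e5e51363636

Key "fhhg" = 66 68 68 67 is 4 bytes ≤ B = 7; zero-pad to 7 bytes: K' = 66 68 68 67 00 00 00.
XOR each byte with 0x36: 66⊕36=50, 68⊕36=5e, 68⊕36=5e, 67⊕36=51, 00⊕36=36, 00⊕36=36, 00⊕36=36.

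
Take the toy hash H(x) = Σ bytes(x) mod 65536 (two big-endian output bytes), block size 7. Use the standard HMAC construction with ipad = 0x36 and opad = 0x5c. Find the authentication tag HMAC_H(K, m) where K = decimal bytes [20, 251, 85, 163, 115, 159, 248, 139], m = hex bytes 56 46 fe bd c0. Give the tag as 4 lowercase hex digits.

Key decimal bytes [20, 251, 85, 163, 115, 159, 248, 139] = 14 fb 55 a3 73 9f f8 8b is 8 bytes > B = 7, so hash it first: H(key) = 04 9c, then zero-pad to 7 bytes: K' = 04 9c 00 00 00 00 00.
K' ⊕ ipad = 32 aa 36 36 36 36 36.  K' ⊕ opad = 58 c0 5c 5c 5c 5c 5c.
Inner input = (K'⊕ipad) ∥ m = 32 aa 36 36 36 36 36 ∥ 56 46 fe bd c0.
Inner hash: sum = 50+170+54+54+54+54+54+86+70+254+189+192 = 1281 → 05 01.
Outer input = (K'⊕opad) ∥ inner = 58 c0 5c 5c 5c 5c 5c ∥ 05 01.
Outer hash (tag): sum = 88+192+92+92+92+92+92+5+1 = 746 → 02 ea.

02ea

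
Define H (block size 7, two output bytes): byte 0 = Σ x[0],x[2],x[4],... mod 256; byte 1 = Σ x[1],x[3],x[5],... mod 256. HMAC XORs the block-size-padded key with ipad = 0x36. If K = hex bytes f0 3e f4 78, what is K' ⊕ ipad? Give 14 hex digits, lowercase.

c608c24e363636

Key hex bytes f0 3e f4 78 is 4 bytes ≤ B = 7; zero-pad to 7 bytes: K' = f0 3e f4 78 00 00 00.
XOR each byte with 0x36: f0⊕36=c6, 3e⊕36=08, f4⊕36=c2, 78⊕36=4e, 00⊕36=36, 00⊕36=36, 00⊕36=36.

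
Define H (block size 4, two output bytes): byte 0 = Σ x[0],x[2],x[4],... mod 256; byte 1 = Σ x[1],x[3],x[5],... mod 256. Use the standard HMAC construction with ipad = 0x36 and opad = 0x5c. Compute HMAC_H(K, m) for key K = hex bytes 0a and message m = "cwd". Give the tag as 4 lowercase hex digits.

Key hex bytes 0a is 1 byte ≤ B = 4; zero-pad to 4 bytes: K' = 0a 00 00 00.
K' ⊕ ipad = 3c 36 36 36.  K' ⊕ opad = 56 5c 5c 5c.
Inner input = (K'⊕ipad) ∥ m = 3c 36 36 36 ∥ 63 77 64.
Inner hash: even-index sum = 313 mod 256 = 57; odd-index sum = 227 mod 256 = 227 → 39 e3.
Outer input = (K'⊕opad) ∥ inner = 56 5c 5c 5c ∥ 39 e3.
Outer hash (tag): even-index sum = 235 mod 256 = 235; odd-index sum = 411 mod 256 = 155 → eb 9b.

eb9b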